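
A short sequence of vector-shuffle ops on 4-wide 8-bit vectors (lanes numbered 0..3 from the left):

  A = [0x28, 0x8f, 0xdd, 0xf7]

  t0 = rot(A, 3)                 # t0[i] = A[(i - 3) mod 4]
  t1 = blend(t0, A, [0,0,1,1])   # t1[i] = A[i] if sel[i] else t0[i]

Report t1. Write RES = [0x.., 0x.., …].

RES = [0x8f, 0xdd, 0xdd, 0xf7]

→ t0 |8f|dd|f7|28|
→ t1 |8f|dd|dd|f7|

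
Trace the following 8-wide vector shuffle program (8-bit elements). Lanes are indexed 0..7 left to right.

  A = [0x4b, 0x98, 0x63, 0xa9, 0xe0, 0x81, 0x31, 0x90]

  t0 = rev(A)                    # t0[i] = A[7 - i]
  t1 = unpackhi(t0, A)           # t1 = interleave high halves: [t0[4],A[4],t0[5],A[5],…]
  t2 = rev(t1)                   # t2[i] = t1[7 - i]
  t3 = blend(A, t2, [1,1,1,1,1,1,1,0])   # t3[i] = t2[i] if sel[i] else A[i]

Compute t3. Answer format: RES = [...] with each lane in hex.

RES = [0x90, 0x4b, 0x31, 0x98, 0x81, 0x63, 0xe0, 0x90]

t0 = [0x90, 0x31, 0x81, 0xe0, 0xa9, 0x63, 0x98, 0x4b]
t1 = [0xa9, 0xe0, 0x63, 0x81, 0x98, 0x31, 0x4b, 0x90]
t2 = [0x90, 0x4b, 0x31, 0x98, 0x81, 0x63, 0xe0, 0xa9]
t3 = [0x90, 0x4b, 0x31, 0x98, 0x81, 0x63, 0xe0, 0x90]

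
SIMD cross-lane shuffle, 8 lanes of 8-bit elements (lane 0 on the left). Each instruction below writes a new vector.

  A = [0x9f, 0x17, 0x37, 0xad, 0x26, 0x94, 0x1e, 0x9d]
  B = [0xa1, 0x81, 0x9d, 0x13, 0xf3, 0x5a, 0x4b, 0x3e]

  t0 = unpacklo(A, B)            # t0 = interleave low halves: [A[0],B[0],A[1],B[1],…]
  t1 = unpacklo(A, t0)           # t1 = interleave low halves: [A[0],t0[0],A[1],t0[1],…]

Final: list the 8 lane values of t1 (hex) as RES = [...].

RES = [ 0x9f  0x9f  0x17  0xa1  0x37  0x17  0xad  0x81 ]

  t0: 9f a1 17 81 37 9d ad 13
  t1: 9f 9f 17 a1 37 17 ad 81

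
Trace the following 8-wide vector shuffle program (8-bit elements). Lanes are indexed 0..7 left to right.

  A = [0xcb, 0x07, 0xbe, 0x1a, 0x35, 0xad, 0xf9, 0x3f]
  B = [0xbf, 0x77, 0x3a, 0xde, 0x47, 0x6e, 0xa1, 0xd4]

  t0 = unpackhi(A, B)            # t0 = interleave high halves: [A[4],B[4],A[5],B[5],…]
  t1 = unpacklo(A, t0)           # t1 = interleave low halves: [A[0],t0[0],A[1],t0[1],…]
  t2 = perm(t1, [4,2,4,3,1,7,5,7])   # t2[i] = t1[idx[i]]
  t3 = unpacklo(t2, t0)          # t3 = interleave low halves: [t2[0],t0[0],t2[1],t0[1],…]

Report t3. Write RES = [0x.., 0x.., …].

RES = [0xbe, 0x35, 0x07, 0x47, 0xbe, 0xad, 0x47, 0x6e]

→ t0 |35|47|ad|6e|f9|a1|3f|d4|
→ t1 |cb|35|07|47|be|ad|1a|6e|
→ t2 |be|07|be|47|35|6e|ad|6e|
→ t3 |be|35|07|47|be|ad|47|6e|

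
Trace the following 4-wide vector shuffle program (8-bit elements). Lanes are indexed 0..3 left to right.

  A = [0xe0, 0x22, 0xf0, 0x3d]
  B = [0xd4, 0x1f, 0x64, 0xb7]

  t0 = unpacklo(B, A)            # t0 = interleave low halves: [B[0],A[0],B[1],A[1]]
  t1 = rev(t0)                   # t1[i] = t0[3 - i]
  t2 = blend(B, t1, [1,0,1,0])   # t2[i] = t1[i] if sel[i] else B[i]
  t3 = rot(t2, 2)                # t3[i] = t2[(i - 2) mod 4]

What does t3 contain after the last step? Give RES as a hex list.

RES = [ 0xe0  0xb7  0x22  0x1f ]

→ t0 |d4|e0|1f|22|
→ t1 |22|1f|e0|d4|
→ t2 |22|1f|e0|b7|
→ t3 |e0|b7|22|1f|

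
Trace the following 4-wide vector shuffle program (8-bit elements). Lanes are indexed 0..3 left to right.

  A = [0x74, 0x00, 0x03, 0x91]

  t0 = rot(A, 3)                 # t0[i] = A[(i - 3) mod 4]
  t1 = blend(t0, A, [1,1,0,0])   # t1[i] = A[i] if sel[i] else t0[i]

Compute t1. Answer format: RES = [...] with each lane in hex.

RES = [ 0x74  0x00  0x91  0x74 ]

→ t0 |00|03|91|74|
→ t1 |74|00|91|74|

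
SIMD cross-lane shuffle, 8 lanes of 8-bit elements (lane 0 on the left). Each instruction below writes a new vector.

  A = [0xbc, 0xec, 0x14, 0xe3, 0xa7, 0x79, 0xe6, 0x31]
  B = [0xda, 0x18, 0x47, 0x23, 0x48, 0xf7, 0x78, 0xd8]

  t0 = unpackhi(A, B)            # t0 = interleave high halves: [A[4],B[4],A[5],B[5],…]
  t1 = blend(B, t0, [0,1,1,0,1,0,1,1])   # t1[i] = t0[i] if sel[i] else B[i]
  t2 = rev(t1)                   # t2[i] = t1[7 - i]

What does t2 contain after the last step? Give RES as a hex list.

t0 = [0xa7, 0x48, 0x79, 0xf7, 0xe6, 0x78, 0x31, 0xd8]
t1 = [0xda, 0x48, 0x79, 0x23, 0xe6, 0xf7, 0x31, 0xd8]
t2 = [0xd8, 0x31, 0xf7, 0xe6, 0x23, 0x79, 0x48, 0xda]

RES = [ 0xd8  0x31  0xf7  0xe6  0x23  0x79  0x48  0xda ]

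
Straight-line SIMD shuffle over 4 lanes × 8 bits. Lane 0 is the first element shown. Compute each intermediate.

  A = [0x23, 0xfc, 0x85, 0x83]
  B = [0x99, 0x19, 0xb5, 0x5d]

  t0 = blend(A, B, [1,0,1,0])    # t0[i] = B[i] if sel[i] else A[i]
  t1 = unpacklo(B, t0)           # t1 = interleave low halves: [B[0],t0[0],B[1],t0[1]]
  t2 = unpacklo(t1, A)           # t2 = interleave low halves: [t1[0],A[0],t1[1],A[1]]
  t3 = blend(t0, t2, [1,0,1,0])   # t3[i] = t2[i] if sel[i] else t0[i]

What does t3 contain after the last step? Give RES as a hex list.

  t0: 99 fc b5 83
  t1: 99 99 19 fc
  t2: 99 23 99 fc
  t3: 99 fc 99 83

RES = [0x99, 0xfc, 0x99, 0x83]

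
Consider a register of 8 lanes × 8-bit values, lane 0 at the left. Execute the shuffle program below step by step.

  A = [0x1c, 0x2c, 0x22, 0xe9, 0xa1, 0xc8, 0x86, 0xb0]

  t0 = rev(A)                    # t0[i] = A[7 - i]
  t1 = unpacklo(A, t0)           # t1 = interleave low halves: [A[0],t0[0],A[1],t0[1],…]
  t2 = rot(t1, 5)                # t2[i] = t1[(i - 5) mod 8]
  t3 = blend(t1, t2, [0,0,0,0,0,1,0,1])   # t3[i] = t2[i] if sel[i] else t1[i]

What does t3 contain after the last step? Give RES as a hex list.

RES = [0x1c, 0xb0, 0x2c, 0x86, 0x22, 0x1c, 0xe9, 0x2c]

t0 = [0xb0, 0x86, 0xc8, 0xa1, 0xe9, 0x22, 0x2c, 0x1c]
t1 = [0x1c, 0xb0, 0x2c, 0x86, 0x22, 0xc8, 0xe9, 0xa1]
t2 = [0x86, 0x22, 0xc8, 0xe9, 0xa1, 0x1c, 0xb0, 0x2c]
t3 = [0x1c, 0xb0, 0x2c, 0x86, 0x22, 0x1c, 0xe9, 0x2c]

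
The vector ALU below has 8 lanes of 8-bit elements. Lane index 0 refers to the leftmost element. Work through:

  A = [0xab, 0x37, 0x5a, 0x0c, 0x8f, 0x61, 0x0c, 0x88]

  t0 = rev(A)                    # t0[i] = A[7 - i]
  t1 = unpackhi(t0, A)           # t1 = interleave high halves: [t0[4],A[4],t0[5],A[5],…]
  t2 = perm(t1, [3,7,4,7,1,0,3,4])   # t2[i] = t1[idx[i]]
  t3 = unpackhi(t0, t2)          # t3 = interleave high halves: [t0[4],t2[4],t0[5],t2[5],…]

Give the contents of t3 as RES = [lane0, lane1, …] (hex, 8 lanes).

→ t0 |88|0c|61|8f|0c|5a|37|ab|
→ t1 |0c|8f|5a|61|37|0c|ab|88|
→ t2 |61|88|37|88|8f|0c|61|37|
→ t3 |0c|8f|5a|0c|37|61|ab|37|

RES = [ 0x0c  0x8f  0x5a  0x0c  0x37  0x61  0xab  0x37 ]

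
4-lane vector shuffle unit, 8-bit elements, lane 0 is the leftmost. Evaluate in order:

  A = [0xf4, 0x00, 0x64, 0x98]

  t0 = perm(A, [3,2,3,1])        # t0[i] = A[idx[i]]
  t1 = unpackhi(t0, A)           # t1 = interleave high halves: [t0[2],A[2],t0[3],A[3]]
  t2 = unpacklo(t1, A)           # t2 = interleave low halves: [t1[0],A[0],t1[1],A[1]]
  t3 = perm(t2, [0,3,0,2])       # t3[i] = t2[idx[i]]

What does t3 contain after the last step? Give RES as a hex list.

RES = [0x98, 0x00, 0x98, 0x64]

→ t0 |98|64|98|00|
→ t1 |98|64|00|98|
→ t2 |98|f4|64|00|
→ t3 |98|00|98|64|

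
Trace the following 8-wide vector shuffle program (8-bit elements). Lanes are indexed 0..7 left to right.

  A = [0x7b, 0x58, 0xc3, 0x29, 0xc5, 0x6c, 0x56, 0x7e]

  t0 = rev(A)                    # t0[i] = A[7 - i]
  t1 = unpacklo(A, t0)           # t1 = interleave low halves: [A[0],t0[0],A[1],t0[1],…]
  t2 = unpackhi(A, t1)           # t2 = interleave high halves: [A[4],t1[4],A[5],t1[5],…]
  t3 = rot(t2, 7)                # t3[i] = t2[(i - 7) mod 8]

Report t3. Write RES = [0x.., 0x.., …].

RES = [ 0xc3  0x6c  0x6c  0x56  0x29  0x7e  0xc5  0xc5 ]

  t0: 7e 56 6c c5 29 c3 58 7b
  t1: 7b 7e 58 56 c3 6c 29 c5
  t2: c5 c3 6c 6c 56 29 7e c5
  t3: c3 6c 6c 56 29 7e c5 c5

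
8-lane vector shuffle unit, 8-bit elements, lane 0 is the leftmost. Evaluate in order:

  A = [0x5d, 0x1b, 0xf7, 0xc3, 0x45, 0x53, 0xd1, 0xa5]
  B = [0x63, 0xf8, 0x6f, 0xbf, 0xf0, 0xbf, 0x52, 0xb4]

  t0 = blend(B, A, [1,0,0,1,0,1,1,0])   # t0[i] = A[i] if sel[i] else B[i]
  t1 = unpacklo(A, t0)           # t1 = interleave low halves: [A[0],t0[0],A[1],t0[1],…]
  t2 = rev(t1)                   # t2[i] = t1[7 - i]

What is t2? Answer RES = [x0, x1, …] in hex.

t0 = [0x5d, 0xf8, 0x6f, 0xc3, 0xf0, 0x53, 0xd1, 0xb4]
t1 = [0x5d, 0x5d, 0x1b, 0xf8, 0xf7, 0x6f, 0xc3, 0xc3]
t2 = [0xc3, 0xc3, 0x6f, 0xf7, 0xf8, 0x1b, 0x5d, 0x5d]

RES = [0xc3, 0xc3, 0x6f, 0xf7, 0xf8, 0x1b, 0x5d, 0x5d]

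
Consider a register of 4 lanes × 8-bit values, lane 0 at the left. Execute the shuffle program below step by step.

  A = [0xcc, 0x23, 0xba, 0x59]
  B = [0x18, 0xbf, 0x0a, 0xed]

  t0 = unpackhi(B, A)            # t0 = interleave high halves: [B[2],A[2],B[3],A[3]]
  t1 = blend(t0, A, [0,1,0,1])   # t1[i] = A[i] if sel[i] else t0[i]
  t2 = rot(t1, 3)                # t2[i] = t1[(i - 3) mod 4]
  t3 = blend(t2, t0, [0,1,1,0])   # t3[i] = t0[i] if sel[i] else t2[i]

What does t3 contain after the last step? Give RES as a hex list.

RES = [0x23, 0xba, 0xed, 0x0a]

→ t0 |0a|ba|ed|59|
→ t1 |0a|23|ed|59|
→ t2 |23|ed|59|0a|
→ t3 |23|ba|ed|0a|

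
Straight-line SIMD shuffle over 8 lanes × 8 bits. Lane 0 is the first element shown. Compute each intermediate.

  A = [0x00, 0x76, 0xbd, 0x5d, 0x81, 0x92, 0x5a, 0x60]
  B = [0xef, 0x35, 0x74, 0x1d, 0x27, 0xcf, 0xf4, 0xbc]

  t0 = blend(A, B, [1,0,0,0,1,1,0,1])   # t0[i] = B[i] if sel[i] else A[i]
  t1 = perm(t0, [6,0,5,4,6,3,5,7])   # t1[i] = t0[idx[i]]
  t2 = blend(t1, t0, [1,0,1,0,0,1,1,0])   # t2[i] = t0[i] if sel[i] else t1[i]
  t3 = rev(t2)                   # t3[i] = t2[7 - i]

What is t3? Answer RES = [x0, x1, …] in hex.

RES = [0xbc, 0x5a, 0xcf, 0x5a, 0x27, 0xbd, 0xef, 0xef]

→ t0 |ef|76|bd|5d|27|cf|5a|bc|
→ t1 |5a|ef|cf|27|5a|5d|cf|bc|
→ t2 |ef|ef|bd|27|5a|cf|5a|bc|
→ t3 |bc|5a|cf|5a|27|bd|ef|ef|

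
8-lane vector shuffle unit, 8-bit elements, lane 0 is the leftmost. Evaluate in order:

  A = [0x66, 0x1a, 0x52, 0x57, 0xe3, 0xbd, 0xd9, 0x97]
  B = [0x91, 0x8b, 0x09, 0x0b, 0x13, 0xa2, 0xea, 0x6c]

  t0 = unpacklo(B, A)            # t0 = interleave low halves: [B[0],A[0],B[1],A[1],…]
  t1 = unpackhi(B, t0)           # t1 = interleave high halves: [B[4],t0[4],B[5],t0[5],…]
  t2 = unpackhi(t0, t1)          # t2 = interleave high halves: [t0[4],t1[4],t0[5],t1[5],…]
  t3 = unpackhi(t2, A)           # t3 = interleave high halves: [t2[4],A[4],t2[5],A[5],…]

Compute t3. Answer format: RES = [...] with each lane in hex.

RES = [ 0x0b  0xe3  0x6c  0xbd  0x57  0xd9  0x57  0x97 ]

t0 = [0x91, 0x66, 0x8b, 0x1a, 0x09, 0x52, 0x0b, 0x57]
t1 = [0x13, 0x09, 0xa2, 0x52, 0xea, 0x0b, 0x6c, 0x57]
t2 = [0x09, 0xea, 0x52, 0x0b, 0x0b, 0x6c, 0x57, 0x57]
t3 = [0x0b, 0xe3, 0x6c, 0xbd, 0x57, 0xd9, 0x57, 0x97]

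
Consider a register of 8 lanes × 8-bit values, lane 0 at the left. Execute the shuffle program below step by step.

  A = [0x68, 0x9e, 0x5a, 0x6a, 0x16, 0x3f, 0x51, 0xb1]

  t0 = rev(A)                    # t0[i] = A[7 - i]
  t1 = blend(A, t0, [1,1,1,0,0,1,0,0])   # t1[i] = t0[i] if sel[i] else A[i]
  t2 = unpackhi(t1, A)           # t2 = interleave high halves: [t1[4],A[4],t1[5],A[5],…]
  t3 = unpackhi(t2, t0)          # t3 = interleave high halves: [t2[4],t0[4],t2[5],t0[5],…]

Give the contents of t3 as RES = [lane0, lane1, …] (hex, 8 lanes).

→ t0 |b1|51|3f|16|6a|5a|9e|68|
→ t1 |b1|51|3f|6a|16|5a|51|b1|
→ t2 |16|16|5a|3f|51|51|b1|b1|
→ t3 |51|6a|51|5a|b1|9e|b1|68|

RES = [0x51, 0x6a, 0x51, 0x5a, 0xb1, 0x9e, 0xb1, 0x68]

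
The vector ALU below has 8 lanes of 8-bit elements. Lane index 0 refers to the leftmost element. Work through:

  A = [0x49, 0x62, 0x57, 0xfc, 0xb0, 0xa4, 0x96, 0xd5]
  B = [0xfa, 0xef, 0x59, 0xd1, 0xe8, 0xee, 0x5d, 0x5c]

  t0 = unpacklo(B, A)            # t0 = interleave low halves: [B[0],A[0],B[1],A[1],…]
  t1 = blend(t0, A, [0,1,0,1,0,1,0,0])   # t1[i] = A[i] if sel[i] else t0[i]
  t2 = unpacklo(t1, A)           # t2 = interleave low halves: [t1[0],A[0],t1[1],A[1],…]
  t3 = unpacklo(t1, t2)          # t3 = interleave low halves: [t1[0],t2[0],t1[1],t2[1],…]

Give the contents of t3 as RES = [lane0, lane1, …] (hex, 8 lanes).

RES = [ 0xfa  0xfa  0x62  0x49  0xef  0x62  0xfc  0x62 ]

  t0: fa 49 ef 62 59 57 d1 fc
  t1: fa 62 ef fc 59 a4 d1 fc
  t2: fa 49 62 62 ef 57 fc fc
  t3: fa fa 62 49 ef 62 fc 62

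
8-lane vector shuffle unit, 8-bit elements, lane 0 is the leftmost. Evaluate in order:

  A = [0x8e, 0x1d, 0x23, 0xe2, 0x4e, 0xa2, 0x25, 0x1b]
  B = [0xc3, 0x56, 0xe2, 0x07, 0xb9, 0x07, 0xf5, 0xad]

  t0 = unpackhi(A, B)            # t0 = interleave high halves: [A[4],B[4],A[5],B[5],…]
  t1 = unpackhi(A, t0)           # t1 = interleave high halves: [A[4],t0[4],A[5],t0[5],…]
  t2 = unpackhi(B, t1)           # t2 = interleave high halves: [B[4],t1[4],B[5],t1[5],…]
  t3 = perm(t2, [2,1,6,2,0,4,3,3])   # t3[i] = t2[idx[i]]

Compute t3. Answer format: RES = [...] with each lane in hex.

t0 = [0x4e, 0xb9, 0xa2, 0x07, 0x25, 0xf5, 0x1b, 0xad]
t1 = [0x4e, 0x25, 0xa2, 0xf5, 0x25, 0x1b, 0x1b, 0xad]
t2 = [0xb9, 0x25, 0x07, 0x1b, 0xf5, 0x1b, 0xad, 0xad]
t3 = [0x07, 0x25, 0xad, 0x07, 0xb9, 0xf5, 0x1b, 0x1b]

RES = [ 0x07  0x25  0xad  0x07  0xb9  0xf5  0x1b  0x1b ]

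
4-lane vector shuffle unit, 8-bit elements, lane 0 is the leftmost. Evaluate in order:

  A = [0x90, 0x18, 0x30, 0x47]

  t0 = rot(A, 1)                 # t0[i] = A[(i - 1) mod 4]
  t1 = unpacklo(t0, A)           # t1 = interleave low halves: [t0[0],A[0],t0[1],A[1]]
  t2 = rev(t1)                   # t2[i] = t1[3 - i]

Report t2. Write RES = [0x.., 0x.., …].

  t0: 47 90 18 30
  t1: 47 90 90 18
  t2: 18 90 90 47

RES = [0x18, 0x90, 0x90, 0x47]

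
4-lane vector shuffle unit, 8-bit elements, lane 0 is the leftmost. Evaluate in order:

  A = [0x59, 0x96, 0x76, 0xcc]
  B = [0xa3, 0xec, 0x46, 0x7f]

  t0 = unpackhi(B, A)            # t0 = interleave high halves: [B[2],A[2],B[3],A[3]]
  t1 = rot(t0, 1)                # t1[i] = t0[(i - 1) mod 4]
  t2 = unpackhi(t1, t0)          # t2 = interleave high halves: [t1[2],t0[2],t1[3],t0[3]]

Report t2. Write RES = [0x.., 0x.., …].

t0 = [0x46, 0x76, 0x7f, 0xcc]
t1 = [0xcc, 0x46, 0x76, 0x7f]
t2 = [0x76, 0x7f, 0x7f, 0xcc]

RES = [0x76, 0x7f, 0x7f, 0xcc]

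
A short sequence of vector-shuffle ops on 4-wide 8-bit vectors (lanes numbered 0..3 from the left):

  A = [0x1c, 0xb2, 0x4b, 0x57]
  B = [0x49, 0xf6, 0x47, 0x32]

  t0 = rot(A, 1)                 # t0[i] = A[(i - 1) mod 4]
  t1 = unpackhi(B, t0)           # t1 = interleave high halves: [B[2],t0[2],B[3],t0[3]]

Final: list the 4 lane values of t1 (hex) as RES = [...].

RES = [0x47, 0xb2, 0x32, 0x4b]

→ t0 |57|1c|b2|4b|
→ t1 |47|b2|32|4b|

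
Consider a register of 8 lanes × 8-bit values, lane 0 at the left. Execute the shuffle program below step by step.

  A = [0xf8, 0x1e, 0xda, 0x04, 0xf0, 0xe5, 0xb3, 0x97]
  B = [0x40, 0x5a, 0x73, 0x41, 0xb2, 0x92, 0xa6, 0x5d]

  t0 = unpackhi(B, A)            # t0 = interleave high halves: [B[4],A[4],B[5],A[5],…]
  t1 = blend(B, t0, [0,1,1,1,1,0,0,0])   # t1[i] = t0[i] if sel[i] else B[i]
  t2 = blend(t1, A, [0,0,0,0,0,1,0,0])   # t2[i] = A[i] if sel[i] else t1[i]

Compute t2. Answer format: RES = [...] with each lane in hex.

  t0: b2 f0 92 e5 a6 b3 5d 97
  t1: 40 f0 92 e5 a6 92 a6 5d
  t2: 40 f0 92 e5 a6 e5 a6 5d

RES = [0x40, 0xf0, 0x92, 0xe5, 0xa6, 0xe5, 0xa6, 0x5d]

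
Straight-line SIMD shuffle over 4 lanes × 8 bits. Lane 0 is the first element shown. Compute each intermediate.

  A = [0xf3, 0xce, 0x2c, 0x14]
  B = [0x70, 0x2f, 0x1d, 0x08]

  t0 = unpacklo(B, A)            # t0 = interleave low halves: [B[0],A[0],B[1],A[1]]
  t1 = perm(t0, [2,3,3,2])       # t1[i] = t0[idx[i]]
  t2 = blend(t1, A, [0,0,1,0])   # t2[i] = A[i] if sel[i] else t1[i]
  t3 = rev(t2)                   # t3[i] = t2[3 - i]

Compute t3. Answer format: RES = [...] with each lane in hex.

t0 = [0x70, 0xf3, 0x2f, 0xce]
t1 = [0x2f, 0xce, 0xce, 0x2f]
t2 = [0x2f, 0xce, 0x2c, 0x2f]
t3 = [0x2f, 0x2c, 0xce, 0x2f]

RES = [0x2f, 0x2c, 0xce, 0x2f]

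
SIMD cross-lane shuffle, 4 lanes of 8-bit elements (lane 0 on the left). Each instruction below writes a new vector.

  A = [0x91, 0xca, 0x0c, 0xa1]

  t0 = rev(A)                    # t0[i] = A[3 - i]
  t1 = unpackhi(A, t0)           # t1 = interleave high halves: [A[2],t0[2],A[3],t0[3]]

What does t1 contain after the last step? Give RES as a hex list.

  t0: a1 0c ca 91
  t1: 0c ca a1 91

RES = [ 0x0c  0xca  0xa1  0x91 ]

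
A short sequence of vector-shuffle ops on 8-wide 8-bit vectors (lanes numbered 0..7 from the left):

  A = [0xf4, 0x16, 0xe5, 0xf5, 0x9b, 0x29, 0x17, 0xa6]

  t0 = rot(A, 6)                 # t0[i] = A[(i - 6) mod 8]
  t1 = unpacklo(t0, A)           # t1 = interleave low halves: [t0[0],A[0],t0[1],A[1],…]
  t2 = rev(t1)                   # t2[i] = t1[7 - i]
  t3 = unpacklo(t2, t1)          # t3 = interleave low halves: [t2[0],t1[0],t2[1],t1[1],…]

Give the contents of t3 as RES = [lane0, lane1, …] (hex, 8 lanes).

t0 = [0xe5, 0xf5, 0x9b, 0x29, 0x17, 0xa6, 0xf4, 0x16]
t1 = [0xe5, 0xf4, 0xf5, 0x16, 0x9b, 0xe5, 0x29, 0xf5]
t2 = [0xf5, 0x29, 0xe5, 0x9b, 0x16, 0xf5, 0xf4, 0xe5]
t3 = [0xf5, 0xe5, 0x29, 0xf4, 0xe5, 0xf5, 0x9b, 0x16]

RES = [ 0xf5  0xe5  0x29  0xf4  0xe5  0xf5  0x9b  0x16 ]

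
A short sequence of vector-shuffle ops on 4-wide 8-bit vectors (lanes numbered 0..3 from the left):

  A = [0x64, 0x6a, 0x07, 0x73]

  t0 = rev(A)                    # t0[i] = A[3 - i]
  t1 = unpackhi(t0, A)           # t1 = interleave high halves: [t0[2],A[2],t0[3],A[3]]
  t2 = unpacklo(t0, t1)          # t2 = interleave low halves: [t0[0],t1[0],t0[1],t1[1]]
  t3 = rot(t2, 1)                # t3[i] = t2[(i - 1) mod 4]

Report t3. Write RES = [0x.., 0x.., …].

RES = [ 0x07  0x73  0x6a  0x07 ]

  t0: 73 07 6a 64
  t1: 6a 07 64 73
  t2: 73 6a 07 07
  t3: 07 73 6a 07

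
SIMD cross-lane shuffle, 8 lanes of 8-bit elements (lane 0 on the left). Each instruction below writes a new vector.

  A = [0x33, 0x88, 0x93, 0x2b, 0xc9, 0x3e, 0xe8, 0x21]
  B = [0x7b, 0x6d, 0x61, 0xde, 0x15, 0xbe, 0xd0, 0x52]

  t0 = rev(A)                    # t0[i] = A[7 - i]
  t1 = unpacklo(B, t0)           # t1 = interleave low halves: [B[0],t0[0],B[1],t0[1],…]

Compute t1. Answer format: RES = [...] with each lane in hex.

  t0: 21 e8 3e c9 2b 93 88 33
  t1: 7b 21 6d e8 61 3e de c9

RES = [ 0x7b  0x21  0x6d  0xe8  0x61  0x3e  0xde  0xc9 ]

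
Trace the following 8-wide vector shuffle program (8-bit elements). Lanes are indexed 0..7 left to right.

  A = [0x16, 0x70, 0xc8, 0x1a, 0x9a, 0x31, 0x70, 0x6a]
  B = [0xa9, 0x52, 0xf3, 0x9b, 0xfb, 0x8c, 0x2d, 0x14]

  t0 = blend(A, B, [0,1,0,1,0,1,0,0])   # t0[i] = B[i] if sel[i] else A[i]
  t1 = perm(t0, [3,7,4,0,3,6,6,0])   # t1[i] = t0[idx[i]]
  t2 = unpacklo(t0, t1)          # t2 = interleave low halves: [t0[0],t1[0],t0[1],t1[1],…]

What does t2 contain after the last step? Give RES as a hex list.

→ t0 |16|52|c8|9b|9a|8c|70|6a|
→ t1 |9b|6a|9a|16|9b|70|70|16|
→ t2 |16|9b|52|6a|c8|9a|9b|16|

RES = [0x16, 0x9b, 0x52, 0x6a, 0xc8, 0x9a, 0x9b, 0x16]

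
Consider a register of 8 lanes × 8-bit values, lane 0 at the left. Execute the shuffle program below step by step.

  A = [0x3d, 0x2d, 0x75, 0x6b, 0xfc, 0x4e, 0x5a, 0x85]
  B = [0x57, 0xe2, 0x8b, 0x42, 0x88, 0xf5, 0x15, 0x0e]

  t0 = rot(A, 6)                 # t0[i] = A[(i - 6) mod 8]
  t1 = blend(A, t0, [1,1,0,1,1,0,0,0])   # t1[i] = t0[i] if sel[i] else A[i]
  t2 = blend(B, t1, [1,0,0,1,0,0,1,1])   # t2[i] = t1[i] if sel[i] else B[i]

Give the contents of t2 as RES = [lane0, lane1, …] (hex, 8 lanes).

RES = [ 0x75  0xe2  0x8b  0x4e  0x88  0xf5  0x5a  0x85 ]

→ t0 |75|6b|fc|4e|5a|85|3d|2d|
→ t1 |75|6b|75|4e|5a|4e|5a|85|
→ t2 |75|e2|8b|4e|88|f5|5a|85|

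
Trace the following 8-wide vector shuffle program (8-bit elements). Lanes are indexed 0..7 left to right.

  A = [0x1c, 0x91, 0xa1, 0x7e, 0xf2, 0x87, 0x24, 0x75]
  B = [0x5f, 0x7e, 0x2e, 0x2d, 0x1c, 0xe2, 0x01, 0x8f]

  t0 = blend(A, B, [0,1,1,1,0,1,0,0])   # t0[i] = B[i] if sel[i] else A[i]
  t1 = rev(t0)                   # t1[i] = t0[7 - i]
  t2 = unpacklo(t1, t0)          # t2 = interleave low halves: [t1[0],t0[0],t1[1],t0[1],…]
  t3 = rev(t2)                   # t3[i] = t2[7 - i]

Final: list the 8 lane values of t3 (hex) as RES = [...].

t0 = [0x1c, 0x7e, 0x2e, 0x2d, 0xf2, 0xe2, 0x24, 0x75]
t1 = [0x75, 0x24, 0xe2, 0xf2, 0x2d, 0x2e, 0x7e, 0x1c]
t2 = [0x75, 0x1c, 0x24, 0x7e, 0xe2, 0x2e, 0xf2, 0x2d]
t3 = [0x2d, 0xf2, 0x2e, 0xe2, 0x7e, 0x24, 0x1c, 0x75]

RES = [ 0x2d  0xf2  0x2e  0xe2  0x7e  0x24  0x1c  0x75 ]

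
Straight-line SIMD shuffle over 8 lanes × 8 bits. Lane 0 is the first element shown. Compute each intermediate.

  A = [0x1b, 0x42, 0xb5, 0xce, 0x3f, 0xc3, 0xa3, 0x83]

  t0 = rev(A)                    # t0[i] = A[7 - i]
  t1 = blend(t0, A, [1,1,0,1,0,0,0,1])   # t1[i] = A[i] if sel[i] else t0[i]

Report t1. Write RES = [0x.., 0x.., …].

RES = [ 0x1b  0x42  0xc3  0xce  0xce  0xb5  0x42  0x83 ]

t0 = [0x83, 0xa3, 0xc3, 0x3f, 0xce, 0xb5, 0x42, 0x1b]
t1 = [0x1b, 0x42, 0xc3, 0xce, 0xce, 0xb5, 0x42, 0x83]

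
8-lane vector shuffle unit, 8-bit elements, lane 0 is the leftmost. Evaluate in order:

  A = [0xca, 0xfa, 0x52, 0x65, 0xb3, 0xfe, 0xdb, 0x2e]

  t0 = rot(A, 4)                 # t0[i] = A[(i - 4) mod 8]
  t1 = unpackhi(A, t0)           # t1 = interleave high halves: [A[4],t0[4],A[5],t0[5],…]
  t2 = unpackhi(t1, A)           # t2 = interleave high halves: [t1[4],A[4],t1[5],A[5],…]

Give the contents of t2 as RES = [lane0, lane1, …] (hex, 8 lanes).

→ t0 |b3|fe|db|2e|ca|fa|52|65|
→ t1 |b3|ca|fe|fa|db|52|2e|65|
→ t2 |db|b3|52|fe|2e|db|65|2e|

RES = [0xdb, 0xb3, 0x52, 0xfe, 0x2e, 0xdb, 0x65, 0x2e]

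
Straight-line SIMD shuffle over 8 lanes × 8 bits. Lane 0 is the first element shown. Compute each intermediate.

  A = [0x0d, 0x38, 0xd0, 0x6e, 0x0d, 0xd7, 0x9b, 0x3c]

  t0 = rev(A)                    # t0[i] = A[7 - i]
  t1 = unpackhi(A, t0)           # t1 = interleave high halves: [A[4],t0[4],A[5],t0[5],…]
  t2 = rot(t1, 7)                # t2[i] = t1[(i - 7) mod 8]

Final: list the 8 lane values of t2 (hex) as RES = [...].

→ t0 |3c|9b|d7|0d|6e|d0|38|0d|
→ t1 |0d|6e|d7|d0|9b|38|3c|0d|
→ t2 |6e|d7|d0|9b|38|3c|0d|0d|

RES = [ 0x6e  0xd7  0xd0  0x9b  0x38  0x3c  0x0d  0x0d ]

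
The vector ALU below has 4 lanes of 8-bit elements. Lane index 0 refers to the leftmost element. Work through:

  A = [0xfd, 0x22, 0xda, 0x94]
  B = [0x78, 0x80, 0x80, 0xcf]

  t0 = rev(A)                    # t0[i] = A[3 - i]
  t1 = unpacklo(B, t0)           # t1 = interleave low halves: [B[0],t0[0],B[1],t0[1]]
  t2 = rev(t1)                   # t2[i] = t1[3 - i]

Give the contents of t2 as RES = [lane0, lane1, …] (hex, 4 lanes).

t0 = [0x94, 0xda, 0x22, 0xfd]
t1 = [0x78, 0x94, 0x80, 0xda]
t2 = [0xda, 0x80, 0x94, 0x78]

RES = [ 0xda  0x80  0x94  0x78 ]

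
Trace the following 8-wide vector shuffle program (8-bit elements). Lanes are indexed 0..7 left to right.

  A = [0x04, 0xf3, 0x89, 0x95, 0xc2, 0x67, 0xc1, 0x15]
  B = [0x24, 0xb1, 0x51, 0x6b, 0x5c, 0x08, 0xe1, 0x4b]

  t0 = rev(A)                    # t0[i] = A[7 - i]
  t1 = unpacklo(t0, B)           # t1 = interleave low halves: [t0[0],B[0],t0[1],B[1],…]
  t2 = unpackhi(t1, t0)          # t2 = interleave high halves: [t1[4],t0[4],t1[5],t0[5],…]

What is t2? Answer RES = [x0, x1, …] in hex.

  t0: 15 c1 67 c2 95 89 f3 04
  t1: 15 24 c1 b1 67 51 c2 6b
  t2: 67 95 51 89 c2 f3 6b 04

RES = [ 0x67  0x95  0x51  0x89  0xc2  0xf3  0x6b  0x04 ]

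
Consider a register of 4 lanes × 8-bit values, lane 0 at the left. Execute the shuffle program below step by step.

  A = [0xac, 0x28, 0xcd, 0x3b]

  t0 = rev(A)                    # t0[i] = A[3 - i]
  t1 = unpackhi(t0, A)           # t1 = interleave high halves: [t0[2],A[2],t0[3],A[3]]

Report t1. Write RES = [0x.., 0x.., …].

RES = [0x28, 0xcd, 0xac, 0x3b]

  t0: 3b cd 28 ac
  t1: 28 cd ac 3b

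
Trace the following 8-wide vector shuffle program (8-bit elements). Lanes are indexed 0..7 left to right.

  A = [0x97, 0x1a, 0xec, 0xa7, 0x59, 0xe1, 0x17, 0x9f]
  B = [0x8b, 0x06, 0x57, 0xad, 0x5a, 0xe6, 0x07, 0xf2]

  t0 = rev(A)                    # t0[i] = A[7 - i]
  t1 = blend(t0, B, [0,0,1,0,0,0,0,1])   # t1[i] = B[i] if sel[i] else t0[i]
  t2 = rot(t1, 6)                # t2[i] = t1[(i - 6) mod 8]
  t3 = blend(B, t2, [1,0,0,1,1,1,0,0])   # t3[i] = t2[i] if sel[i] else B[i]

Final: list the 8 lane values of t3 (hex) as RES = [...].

  t0: 9f 17 e1 59 a7 ec 1a 97
  t1: 9f 17 57 59 a7 ec 1a f2
  t2: 57 59 a7 ec 1a f2 9f 17
  t3: 57 06 57 ec 1a f2 07 f2

RES = [ 0x57  0x06  0x57  0xec  0x1a  0xf2  0x07  0xf2 ]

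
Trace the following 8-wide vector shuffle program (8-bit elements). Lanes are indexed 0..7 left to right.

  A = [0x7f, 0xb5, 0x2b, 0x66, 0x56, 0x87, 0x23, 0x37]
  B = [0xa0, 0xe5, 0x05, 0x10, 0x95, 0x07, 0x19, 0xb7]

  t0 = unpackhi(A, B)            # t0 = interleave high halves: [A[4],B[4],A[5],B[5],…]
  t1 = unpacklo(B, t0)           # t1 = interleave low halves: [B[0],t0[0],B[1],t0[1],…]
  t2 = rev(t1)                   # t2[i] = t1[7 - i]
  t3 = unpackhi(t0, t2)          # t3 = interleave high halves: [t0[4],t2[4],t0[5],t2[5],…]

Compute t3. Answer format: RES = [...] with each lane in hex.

RES = [0x23, 0x95, 0x19, 0xe5, 0x37, 0x56, 0xb7, 0xa0]

t0 = [0x56, 0x95, 0x87, 0x07, 0x23, 0x19, 0x37, 0xb7]
t1 = [0xa0, 0x56, 0xe5, 0x95, 0x05, 0x87, 0x10, 0x07]
t2 = [0x07, 0x10, 0x87, 0x05, 0x95, 0xe5, 0x56, 0xa0]
t3 = [0x23, 0x95, 0x19, 0xe5, 0x37, 0x56, 0xb7, 0xa0]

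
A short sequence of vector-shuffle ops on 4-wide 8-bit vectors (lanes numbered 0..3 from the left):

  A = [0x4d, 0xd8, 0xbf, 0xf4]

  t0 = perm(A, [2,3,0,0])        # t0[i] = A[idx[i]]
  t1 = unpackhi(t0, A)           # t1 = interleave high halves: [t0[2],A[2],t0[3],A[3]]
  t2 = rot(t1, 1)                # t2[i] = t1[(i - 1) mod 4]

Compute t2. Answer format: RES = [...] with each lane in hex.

RES = [0xf4, 0x4d, 0xbf, 0x4d]

→ t0 |bf|f4|4d|4d|
→ t1 |4d|bf|4d|f4|
→ t2 |f4|4d|bf|4d|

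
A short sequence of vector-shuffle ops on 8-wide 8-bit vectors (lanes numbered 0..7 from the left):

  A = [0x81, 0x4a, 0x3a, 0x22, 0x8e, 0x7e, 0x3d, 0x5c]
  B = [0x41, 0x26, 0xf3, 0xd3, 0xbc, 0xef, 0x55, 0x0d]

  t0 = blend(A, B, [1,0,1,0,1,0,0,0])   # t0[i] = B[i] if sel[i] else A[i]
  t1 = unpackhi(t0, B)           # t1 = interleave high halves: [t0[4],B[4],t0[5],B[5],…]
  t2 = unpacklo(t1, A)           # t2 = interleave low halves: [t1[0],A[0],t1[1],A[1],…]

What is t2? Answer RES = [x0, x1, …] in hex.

→ t0 |41|4a|f3|22|bc|7e|3d|5c|
→ t1 |bc|bc|7e|ef|3d|55|5c|0d|
→ t2 |bc|81|bc|4a|7e|3a|ef|22|

RES = [ 0xbc  0x81  0xbc  0x4a  0x7e  0x3a  0xef  0x22 ]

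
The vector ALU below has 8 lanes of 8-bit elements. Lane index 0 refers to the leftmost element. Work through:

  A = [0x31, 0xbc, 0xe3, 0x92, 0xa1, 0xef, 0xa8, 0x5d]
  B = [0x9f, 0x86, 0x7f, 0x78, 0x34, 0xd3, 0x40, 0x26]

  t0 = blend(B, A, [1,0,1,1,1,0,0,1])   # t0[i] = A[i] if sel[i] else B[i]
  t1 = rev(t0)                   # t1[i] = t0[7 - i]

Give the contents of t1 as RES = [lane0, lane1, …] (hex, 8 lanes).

→ t0 |31|86|e3|92|a1|d3|40|5d|
→ t1 |5d|40|d3|a1|92|e3|86|31|

RES = [0x5d, 0x40, 0xd3, 0xa1, 0x92, 0xe3, 0x86, 0x31]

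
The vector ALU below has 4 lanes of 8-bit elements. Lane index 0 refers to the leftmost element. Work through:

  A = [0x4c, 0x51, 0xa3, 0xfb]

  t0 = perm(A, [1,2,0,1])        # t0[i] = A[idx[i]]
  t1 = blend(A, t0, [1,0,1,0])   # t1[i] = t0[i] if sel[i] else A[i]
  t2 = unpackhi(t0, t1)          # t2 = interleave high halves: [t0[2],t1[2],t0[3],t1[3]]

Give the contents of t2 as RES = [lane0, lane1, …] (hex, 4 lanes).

RES = [0x4c, 0x4c, 0x51, 0xfb]

→ t0 |51|a3|4c|51|
→ t1 |51|51|4c|fb|
→ t2 |4c|4c|51|fb|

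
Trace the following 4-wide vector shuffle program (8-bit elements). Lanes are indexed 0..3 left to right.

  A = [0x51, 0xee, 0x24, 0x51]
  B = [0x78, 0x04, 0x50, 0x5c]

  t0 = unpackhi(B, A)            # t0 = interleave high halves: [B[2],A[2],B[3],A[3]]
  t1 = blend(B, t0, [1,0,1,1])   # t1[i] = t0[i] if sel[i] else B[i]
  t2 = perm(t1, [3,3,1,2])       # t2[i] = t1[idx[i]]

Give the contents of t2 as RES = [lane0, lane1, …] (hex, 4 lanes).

→ t0 |50|24|5c|51|
→ t1 |50|04|5c|51|
→ t2 |51|51|04|5c|

RES = [ 0x51  0x51  0x04  0x5c ]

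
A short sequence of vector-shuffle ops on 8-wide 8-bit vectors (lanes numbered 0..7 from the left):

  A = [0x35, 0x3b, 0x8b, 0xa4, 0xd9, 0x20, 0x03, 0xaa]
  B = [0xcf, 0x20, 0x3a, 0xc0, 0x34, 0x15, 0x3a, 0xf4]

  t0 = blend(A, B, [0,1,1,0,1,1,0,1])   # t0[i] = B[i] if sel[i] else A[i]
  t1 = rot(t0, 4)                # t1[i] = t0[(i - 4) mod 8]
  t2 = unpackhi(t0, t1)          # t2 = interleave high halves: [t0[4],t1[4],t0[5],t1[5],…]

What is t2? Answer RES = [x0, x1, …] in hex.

RES = [ 0x34  0x35  0x15  0x20  0x03  0x3a  0xf4  0xa4 ]

  t0: 35 20 3a a4 34 15 03 f4
  t1: 34 15 03 f4 35 20 3a a4
  t2: 34 35 15 20 03 3a f4 a4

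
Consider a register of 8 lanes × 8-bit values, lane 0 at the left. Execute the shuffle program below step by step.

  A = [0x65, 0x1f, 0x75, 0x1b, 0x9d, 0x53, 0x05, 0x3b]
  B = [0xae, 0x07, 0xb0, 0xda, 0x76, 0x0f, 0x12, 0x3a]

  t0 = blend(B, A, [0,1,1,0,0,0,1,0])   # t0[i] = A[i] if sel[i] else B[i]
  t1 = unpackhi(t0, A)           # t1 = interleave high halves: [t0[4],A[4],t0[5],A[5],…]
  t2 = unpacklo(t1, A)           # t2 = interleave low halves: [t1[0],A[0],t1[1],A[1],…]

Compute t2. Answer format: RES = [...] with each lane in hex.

RES = [0x76, 0x65, 0x9d, 0x1f, 0x0f, 0x75, 0x53, 0x1b]

→ t0 |ae|1f|75|da|76|0f|05|3a|
→ t1 |76|9d|0f|53|05|05|3a|3b|
→ t2 |76|65|9d|1f|0f|75|53|1b|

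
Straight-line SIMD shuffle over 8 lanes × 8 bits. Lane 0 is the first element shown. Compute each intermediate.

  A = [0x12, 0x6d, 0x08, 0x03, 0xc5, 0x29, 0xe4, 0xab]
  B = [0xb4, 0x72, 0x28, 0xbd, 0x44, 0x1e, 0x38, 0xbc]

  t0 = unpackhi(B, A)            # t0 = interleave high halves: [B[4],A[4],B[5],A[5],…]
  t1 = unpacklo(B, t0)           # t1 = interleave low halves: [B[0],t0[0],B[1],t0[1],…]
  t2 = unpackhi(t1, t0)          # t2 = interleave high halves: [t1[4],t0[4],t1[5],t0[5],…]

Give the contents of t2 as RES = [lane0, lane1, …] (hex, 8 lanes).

→ t0 |44|c5|1e|29|38|e4|bc|ab|
→ t1 |b4|44|72|c5|28|1e|bd|29|
→ t2 |28|38|1e|e4|bd|bc|29|ab|

RES = [0x28, 0x38, 0x1e, 0xe4, 0xbd, 0xbc, 0x29, 0xab]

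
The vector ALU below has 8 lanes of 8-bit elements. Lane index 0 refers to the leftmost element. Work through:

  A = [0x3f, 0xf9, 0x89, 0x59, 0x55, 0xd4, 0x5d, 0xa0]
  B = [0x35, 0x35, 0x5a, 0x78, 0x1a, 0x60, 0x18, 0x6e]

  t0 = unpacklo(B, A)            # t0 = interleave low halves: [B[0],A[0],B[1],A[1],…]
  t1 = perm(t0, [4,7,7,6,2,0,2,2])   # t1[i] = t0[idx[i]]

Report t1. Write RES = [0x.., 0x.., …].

t0 = [0x35, 0x3f, 0x35, 0xf9, 0x5a, 0x89, 0x78, 0x59]
t1 = [0x5a, 0x59, 0x59, 0x78, 0x35, 0x35, 0x35, 0x35]

RES = [0x5a, 0x59, 0x59, 0x78, 0x35, 0x35, 0x35, 0x35]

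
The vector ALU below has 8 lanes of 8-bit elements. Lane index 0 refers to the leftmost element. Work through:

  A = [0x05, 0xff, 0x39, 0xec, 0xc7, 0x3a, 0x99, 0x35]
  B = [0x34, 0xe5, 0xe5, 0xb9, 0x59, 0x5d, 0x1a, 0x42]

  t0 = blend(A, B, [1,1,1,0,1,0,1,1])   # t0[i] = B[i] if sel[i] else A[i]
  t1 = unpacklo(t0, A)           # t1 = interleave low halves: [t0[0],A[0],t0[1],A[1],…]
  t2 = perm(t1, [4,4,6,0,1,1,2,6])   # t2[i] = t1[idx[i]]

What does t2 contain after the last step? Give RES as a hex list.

RES = [0xe5, 0xe5, 0xec, 0x34, 0x05, 0x05, 0xe5, 0xec]

  t0: 34 e5 e5 ec 59 3a 1a 42
  t1: 34 05 e5 ff e5 39 ec ec
  t2: e5 e5 ec 34 05 05 e5 ec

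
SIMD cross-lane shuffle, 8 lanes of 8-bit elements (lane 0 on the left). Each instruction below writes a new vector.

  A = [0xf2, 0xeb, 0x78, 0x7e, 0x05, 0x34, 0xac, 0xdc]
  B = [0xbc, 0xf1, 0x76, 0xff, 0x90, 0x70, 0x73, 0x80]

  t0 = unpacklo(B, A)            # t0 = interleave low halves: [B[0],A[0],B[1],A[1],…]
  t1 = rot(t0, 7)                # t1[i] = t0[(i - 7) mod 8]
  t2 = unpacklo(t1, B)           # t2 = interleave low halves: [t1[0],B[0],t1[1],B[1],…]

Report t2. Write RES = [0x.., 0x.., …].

→ t0 |bc|f2|f1|eb|76|78|ff|7e|
→ t1 |f2|f1|eb|76|78|ff|7e|bc|
→ t2 |f2|bc|f1|f1|eb|76|76|ff|

RES = [ 0xf2  0xbc  0xf1  0xf1  0xeb  0x76  0x76  0xff ]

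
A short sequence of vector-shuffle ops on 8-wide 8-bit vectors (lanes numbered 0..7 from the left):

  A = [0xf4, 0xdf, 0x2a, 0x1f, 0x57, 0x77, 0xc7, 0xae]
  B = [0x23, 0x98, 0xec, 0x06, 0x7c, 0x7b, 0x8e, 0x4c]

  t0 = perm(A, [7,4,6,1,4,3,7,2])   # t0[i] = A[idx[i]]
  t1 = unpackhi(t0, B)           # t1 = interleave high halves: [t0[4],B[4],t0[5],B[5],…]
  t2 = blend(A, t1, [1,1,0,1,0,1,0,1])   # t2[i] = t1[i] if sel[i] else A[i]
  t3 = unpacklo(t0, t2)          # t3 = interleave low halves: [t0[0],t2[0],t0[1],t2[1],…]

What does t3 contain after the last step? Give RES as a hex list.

t0 = [0xae, 0x57, 0xc7, 0xdf, 0x57, 0x1f, 0xae, 0x2a]
t1 = [0x57, 0x7c, 0x1f, 0x7b, 0xae, 0x8e, 0x2a, 0x4c]
t2 = [0x57, 0x7c, 0x2a, 0x7b, 0x57, 0x8e, 0xc7, 0x4c]
t3 = [0xae, 0x57, 0x57, 0x7c, 0xc7, 0x2a, 0xdf, 0x7b]

RES = [ 0xae  0x57  0x57  0x7c  0xc7  0x2a  0xdf  0x7b ]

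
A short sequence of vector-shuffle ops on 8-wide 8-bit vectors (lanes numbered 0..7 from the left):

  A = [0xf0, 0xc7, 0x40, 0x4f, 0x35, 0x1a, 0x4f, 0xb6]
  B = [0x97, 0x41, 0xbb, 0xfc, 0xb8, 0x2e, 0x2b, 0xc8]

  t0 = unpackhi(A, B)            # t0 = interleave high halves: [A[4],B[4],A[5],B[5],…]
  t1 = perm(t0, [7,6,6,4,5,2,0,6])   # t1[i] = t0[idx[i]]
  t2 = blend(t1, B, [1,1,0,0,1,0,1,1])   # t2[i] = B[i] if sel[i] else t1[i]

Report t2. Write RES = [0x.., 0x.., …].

→ t0 |35|b8|1a|2e|4f|2b|b6|c8|
→ t1 |c8|b6|b6|4f|2b|1a|35|b6|
→ t2 |97|41|b6|4f|b8|1a|2b|c8|

RES = [ 0x97  0x41  0xb6  0x4f  0xb8  0x1a  0x2b  0xc8 ]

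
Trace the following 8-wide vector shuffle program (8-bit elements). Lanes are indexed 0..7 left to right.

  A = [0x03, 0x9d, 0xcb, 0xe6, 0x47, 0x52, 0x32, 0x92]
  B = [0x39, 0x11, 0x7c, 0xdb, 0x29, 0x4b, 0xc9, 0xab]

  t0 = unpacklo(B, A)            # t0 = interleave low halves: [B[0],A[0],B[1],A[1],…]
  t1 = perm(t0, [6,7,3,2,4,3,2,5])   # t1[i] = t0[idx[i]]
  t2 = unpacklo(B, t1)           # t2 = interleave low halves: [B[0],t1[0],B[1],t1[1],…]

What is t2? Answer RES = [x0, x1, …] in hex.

RES = [0x39, 0xdb, 0x11, 0xe6, 0x7c, 0x9d, 0xdb, 0x11]

  t0: 39 03 11 9d 7c cb db e6
  t1: db e6 9d 11 7c 9d 11 cb
  t2: 39 db 11 e6 7c 9d db 11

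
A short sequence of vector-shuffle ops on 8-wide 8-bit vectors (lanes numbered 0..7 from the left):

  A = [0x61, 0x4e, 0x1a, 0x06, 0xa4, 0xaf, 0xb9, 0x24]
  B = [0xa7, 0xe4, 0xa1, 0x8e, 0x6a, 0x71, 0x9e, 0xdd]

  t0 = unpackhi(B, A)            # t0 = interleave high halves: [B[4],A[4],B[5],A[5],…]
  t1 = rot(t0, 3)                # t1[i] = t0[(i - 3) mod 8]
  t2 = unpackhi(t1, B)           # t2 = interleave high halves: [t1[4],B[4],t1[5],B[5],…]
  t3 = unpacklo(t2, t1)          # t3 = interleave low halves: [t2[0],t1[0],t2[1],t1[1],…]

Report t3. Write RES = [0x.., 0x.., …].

  t0: 6a a4 71 af 9e b9 dd 24
  t1: b9 dd 24 6a a4 71 af 9e
  t2: a4 6a 71 71 af 9e 9e dd
  t3: a4 b9 6a dd 71 24 71 6a

RES = [0xa4, 0xb9, 0x6a, 0xdd, 0x71, 0x24, 0x71, 0x6a]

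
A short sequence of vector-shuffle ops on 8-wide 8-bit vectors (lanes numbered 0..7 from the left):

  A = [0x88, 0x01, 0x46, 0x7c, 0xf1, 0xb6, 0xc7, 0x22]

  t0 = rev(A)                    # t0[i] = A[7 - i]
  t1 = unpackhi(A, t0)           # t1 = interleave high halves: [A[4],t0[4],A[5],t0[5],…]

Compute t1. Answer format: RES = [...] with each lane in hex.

RES = [0xf1, 0x7c, 0xb6, 0x46, 0xc7, 0x01, 0x22, 0x88]

→ t0 |22|c7|b6|f1|7c|46|01|88|
→ t1 |f1|7c|b6|46|c7|01|22|88|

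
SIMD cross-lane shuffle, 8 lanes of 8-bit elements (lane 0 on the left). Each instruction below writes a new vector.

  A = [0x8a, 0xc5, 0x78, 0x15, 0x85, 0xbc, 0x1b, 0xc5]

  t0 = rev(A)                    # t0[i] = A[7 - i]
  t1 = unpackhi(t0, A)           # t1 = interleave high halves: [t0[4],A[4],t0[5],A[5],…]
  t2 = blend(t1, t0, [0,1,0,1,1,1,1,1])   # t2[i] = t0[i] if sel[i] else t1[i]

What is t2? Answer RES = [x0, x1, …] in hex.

  t0: c5 1b bc 85 15 78 c5 8a
  t1: 15 85 78 bc c5 1b 8a c5
  t2: 15 1b 78 85 15 78 c5 8a

RES = [ 0x15  0x1b  0x78  0x85  0x15  0x78  0xc5  0x8a ]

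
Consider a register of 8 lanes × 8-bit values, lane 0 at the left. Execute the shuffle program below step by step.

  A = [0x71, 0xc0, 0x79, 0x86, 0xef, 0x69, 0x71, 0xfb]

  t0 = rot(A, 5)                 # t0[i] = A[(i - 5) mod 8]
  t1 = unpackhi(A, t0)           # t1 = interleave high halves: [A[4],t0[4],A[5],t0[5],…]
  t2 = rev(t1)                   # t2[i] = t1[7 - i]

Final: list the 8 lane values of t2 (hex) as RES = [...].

t0 = [0x86, 0xef, 0x69, 0x71, 0xfb, 0x71, 0xc0, 0x79]
t1 = [0xef, 0xfb, 0x69, 0x71, 0x71, 0xc0, 0xfb, 0x79]
t2 = [0x79, 0xfb, 0xc0, 0x71, 0x71, 0x69, 0xfb, 0xef]

RES = [0x79, 0xfb, 0xc0, 0x71, 0x71, 0x69, 0xfb, 0xef]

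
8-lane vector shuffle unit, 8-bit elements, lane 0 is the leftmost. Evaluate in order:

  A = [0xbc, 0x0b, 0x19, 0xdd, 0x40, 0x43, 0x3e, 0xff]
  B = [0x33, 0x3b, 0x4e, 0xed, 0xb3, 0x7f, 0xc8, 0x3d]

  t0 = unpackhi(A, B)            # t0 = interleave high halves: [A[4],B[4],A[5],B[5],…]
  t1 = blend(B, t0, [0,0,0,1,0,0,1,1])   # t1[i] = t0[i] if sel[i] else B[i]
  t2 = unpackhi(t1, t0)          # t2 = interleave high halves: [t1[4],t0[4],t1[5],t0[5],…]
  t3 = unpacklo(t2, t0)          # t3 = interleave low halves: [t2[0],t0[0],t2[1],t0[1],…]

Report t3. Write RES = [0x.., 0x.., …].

RES = [0xb3, 0x40, 0x3e, 0xb3, 0x7f, 0x43, 0xc8, 0x7f]

→ t0 |40|b3|43|7f|3e|c8|ff|3d|
→ t1 |33|3b|4e|7f|b3|7f|ff|3d|
→ t2 |b3|3e|7f|c8|ff|ff|3d|3d|
→ t3 |b3|40|3e|b3|7f|43|c8|7f|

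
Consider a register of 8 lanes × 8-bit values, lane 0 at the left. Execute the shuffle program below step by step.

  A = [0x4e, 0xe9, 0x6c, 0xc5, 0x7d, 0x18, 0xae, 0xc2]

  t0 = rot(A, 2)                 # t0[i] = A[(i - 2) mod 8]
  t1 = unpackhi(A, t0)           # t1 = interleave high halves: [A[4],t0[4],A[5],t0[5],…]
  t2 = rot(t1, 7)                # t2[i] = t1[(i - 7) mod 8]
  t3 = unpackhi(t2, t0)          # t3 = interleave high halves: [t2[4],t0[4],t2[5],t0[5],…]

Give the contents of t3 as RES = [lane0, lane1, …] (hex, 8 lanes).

→ t0 |ae|c2|4e|e9|6c|c5|7d|18|
→ t1 |7d|6c|18|c5|ae|7d|c2|18|
→ t2 |6c|18|c5|ae|7d|c2|18|7d|
→ t3 |7d|6c|c2|c5|18|7d|7d|18|

RES = [0x7d, 0x6c, 0xc2, 0xc5, 0x18, 0x7d, 0x7d, 0x18]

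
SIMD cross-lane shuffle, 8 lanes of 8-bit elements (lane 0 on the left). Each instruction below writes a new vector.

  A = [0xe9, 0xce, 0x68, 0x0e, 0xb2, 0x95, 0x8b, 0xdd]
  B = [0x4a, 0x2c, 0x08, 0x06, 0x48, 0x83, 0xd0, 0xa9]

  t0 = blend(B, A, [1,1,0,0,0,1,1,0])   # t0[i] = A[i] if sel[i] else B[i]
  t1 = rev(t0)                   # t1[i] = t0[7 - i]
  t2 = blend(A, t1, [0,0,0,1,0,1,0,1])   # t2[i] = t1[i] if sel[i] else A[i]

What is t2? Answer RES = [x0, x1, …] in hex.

→ t0 |e9|ce|08|06|48|95|8b|a9|
→ t1 |a9|8b|95|48|06|08|ce|e9|
→ t2 |e9|ce|68|48|b2|08|8b|e9|

RES = [0xe9, 0xce, 0x68, 0x48, 0xb2, 0x08, 0x8b, 0xe9]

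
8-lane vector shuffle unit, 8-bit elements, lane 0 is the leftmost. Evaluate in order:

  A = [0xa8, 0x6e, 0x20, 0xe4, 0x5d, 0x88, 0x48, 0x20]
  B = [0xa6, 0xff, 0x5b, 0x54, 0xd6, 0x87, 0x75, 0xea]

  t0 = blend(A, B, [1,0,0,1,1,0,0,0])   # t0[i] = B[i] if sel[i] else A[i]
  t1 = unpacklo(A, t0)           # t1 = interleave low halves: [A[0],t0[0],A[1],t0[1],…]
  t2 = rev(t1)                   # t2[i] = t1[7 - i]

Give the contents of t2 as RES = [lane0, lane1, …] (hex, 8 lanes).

  t0: a6 6e 20 54 d6 88 48 20
  t1: a8 a6 6e 6e 20 20 e4 54
  t2: 54 e4 20 20 6e 6e a6 a8

RES = [0x54, 0xe4, 0x20, 0x20, 0x6e, 0x6e, 0xa6, 0xa8]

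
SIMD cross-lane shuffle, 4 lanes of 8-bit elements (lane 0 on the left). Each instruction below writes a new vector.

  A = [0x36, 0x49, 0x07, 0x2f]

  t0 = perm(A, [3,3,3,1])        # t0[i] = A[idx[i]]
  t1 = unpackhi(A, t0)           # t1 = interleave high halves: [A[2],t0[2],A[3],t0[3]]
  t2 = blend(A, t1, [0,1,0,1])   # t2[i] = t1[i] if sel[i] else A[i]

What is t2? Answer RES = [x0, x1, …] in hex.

RES = [0x36, 0x2f, 0x07, 0x49]

  t0: 2f 2f 2f 49
  t1: 07 2f 2f 49
  t2: 36 2f 07 49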